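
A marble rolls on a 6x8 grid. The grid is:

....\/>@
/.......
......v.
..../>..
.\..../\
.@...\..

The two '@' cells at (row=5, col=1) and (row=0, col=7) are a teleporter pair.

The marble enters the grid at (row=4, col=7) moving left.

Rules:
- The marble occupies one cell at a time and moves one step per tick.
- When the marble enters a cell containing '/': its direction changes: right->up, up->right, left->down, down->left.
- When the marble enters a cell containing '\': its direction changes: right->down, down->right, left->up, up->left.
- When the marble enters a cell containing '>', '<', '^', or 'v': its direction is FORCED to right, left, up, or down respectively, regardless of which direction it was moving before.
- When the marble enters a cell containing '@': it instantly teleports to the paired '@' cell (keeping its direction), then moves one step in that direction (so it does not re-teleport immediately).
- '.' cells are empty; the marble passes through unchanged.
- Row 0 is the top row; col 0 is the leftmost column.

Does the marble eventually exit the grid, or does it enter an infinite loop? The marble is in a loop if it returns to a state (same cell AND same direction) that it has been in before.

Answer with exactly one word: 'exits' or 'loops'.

Step 1: enter (4,7), '\' deflects left->up, move up to (3,7)
Step 2: enter (3,7), '.' pass, move up to (2,7)
Step 3: enter (2,7), '.' pass, move up to (1,7)
Step 4: enter (1,7), '.' pass, move up to (0,7)
Step 5: enter (0,7), '@' teleport (0,7)->(5,1), also enter (5,1), move up to (4,1)
Step 6: enter (4,1), '\' deflects up->left, move left to (4,0)
Step 7: enter (4,0), '.' pass, move left to (4,-1)
Step 8: at (4,-1) — EXIT via left edge, pos 4

Answer: exits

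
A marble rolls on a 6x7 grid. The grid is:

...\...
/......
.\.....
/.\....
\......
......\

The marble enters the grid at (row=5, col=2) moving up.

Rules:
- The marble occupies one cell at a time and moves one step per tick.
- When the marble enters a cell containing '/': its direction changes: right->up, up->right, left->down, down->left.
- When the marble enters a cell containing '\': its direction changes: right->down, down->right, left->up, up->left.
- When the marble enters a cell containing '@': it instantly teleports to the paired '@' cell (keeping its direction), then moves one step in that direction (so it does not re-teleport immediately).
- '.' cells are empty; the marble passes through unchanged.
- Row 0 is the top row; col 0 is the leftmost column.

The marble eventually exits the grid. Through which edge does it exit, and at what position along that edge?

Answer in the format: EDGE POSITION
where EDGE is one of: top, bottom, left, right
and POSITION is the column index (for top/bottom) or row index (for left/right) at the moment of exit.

Answer: right 4

Derivation:
Step 1: enter (5,2), '.' pass, move up to (4,2)
Step 2: enter (4,2), '.' pass, move up to (3,2)
Step 3: enter (3,2), '\' deflects up->left, move left to (3,1)
Step 4: enter (3,1), '.' pass, move left to (3,0)
Step 5: enter (3,0), '/' deflects left->down, move down to (4,0)
Step 6: enter (4,0), '\' deflects down->right, move right to (4,1)
Step 7: enter (4,1), '.' pass, move right to (4,2)
Step 8: enter (4,2), '.' pass, move right to (4,3)
Step 9: enter (4,3), '.' pass, move right to (4,4)
Step 10: enter (4,4), '.' pass, move right to (4,5)
Step 11: enter (4,5), '.' pass, move right to (4,6)
Step 12: enter (4,6), '.' pass, move right to (4,7)
Step 13: at (4,7) — EXIT via right edge, pos 4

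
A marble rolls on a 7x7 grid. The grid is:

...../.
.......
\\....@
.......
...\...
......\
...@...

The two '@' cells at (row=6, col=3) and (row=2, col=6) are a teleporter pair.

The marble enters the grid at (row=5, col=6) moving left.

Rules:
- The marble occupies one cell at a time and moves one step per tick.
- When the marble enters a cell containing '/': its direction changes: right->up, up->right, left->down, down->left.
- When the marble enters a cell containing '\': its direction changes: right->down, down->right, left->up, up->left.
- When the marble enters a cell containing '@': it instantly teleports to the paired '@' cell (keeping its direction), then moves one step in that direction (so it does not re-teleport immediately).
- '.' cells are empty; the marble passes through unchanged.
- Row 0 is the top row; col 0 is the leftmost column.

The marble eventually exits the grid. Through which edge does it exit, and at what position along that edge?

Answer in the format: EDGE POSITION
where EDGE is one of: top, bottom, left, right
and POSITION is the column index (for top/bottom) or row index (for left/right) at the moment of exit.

Step 1: enter (5,6), '\' deflects left->up, move up to (4,6)
Step 2: enter (4,6), '.' pass, move up to (3,6)
Step 3: enter (3,6), '.' pass, move up to (2,6)
Step 4: enter (2,6), '@' teleport (2,6)->(6,3), also enter (6,3), move up to (5,3)
Step 5: enter (5,3), '.' pass, move up to (4,3)
Step 6: enter (4,3), '\' deflects up->left, move left to (4,2)
Step 7: enter (4,2), '.' pass, move left to (4,1)
Step 8: enter (4,1), '.' pass, move left to (4,0)
Step 9: enter (4,0), '.' pass, move left to (4,-1)
Step 10: at (4,-1) — EXIT via left edge, pos 4

Answer: left 4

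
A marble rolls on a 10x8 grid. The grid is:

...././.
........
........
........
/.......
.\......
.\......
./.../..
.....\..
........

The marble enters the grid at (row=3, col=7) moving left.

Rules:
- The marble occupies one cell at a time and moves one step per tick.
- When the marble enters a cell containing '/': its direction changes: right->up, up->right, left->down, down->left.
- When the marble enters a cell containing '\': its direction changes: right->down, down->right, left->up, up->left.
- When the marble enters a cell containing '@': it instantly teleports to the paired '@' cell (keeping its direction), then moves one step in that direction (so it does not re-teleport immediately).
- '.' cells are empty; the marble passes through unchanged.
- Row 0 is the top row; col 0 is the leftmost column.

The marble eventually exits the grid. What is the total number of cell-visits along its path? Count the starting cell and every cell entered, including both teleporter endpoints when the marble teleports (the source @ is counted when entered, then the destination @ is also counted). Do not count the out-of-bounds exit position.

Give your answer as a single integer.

Answer: 8

Derivation:
Step 1: enter (3,7), '.' pass, move left to (3,6)
Step 2: enter (3,6), '.' pass, move left to (3,5)
Step 3: enter (3,5), '.' pass, move left to (3,4)
Step 4: enter (3,4), '.' pass, move left to (3,3)
Step 5: enter (3,3), '.' pass, move left to (3,2)
Step 6: enter (3,2), '.' pass, move left to (3,1)
Step 7: enter (3,1), '.' pass, move left to (3,0)
Step 8: enter (3,0), '.' pass, move left to (3,-1)
Step 9: at (3,-1) — EXIT via left edge, pos 3
Path length (cell visits): 8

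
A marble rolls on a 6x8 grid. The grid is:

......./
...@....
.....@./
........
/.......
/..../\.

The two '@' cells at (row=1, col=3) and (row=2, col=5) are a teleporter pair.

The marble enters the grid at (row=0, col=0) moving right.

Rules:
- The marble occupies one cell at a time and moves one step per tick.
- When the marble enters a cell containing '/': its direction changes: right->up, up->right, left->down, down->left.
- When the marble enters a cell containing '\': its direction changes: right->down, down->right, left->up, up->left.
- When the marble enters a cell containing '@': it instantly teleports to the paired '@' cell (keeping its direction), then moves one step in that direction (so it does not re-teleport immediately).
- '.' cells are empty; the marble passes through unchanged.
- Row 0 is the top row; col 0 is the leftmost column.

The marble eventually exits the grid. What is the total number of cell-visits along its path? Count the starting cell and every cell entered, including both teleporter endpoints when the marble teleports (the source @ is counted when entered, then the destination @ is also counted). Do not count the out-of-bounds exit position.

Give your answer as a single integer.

Step 1: enter (0,0), '.' pass, move right to (0,1)
Step 2: enter (0,1), '.' pass, move right to (0,2)
Step 3: enter (0,2), '.' pass, move right to (0,3)
Step 4: enter (0,3), '.' pass, move right to (0,4)
Step 5: enter (0,4), '.' pass, move right to (0,5)
Step 6: enter (0,5), '.' pass, move right to (0,6)
Step 7: enter (0,6), '.' pass, move right to (0,7)
Step 8: enter (0,7), '/' deflects right->up, move up to (-1,7)
Step 9: at (-1,7) — EXIT via top edge, pos 7
Path length (cell visits): 8

Answer: 8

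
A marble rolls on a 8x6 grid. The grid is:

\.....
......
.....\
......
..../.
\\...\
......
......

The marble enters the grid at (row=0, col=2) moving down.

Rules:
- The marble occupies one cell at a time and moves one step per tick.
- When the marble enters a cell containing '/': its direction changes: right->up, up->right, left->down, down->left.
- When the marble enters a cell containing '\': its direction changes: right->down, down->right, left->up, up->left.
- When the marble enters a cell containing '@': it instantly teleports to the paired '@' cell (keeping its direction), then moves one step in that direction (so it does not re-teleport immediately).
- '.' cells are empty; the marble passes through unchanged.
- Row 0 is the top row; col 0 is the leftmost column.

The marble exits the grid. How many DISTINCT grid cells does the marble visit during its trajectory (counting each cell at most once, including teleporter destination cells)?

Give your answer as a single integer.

Answer: 8

Derivation:
Step 1: enter (0,2), '.' pass, move down to (1,2)
Step 2: enter (1,2), '.' pass, move down to (2,2)
Step 3: enter (2,2), '.' pass, move down to (3,2)
Step 4: enter (3,2), '.' pass, move down to (4,2)
Step 5: enter (4,2), '.' pass, move down to (5,2)
Step 6: enter (5,2), '.' pass, move down to (6,2)
Step 7: enter (6,2), '.' pass, move down to (7,2)
Step 8: enter (7,2), '.' pass, move down to (8,2)
Step 9: at (8,2) — EXIT via bottom edge, pos 2
Distinct cells visited: 8 (path length 8)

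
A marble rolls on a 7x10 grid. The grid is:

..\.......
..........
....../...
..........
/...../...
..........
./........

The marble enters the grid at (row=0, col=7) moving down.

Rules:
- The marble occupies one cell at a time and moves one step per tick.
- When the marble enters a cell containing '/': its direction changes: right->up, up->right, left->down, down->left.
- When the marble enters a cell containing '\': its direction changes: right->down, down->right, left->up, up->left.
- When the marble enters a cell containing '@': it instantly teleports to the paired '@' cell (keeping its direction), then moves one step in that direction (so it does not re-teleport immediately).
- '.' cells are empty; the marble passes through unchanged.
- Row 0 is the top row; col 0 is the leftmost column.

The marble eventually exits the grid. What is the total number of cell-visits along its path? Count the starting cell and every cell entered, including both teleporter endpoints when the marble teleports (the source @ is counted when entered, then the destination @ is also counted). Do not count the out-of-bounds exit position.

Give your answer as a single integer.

Answer: 7

Derivation:
Step 1: enter (0,7), '.' pass, move down to (1,7)
Step 2: enter (1,7), '.' pass, move down to (2,7)
Step 3: enter (2,7), '.' pass, move down to (3,7)
Step 4: enter (3,7), '.' pass, move down to (4,7)
Step 5: enter (4,7), '.' pass, move down to (5,7)
Step 6: enter (5,7), '.' pass, move down to (6,7)
Step 7: enter (6,7), '.' pass, move down to (7,7)
Step 8: at (7,7) — EXIT via bottom edge, pos 7
Path length (cell visits): 7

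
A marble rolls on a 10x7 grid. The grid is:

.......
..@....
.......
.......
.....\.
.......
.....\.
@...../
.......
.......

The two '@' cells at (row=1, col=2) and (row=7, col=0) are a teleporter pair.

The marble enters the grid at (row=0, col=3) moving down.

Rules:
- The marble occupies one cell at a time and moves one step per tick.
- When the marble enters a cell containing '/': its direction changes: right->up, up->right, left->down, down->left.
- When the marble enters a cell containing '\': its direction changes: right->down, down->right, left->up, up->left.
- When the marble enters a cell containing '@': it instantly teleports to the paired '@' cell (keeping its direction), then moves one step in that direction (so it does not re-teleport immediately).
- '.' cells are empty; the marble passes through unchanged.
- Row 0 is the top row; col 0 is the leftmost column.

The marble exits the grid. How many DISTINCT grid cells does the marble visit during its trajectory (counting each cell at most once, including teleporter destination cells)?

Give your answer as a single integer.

Step 1: enter (0,3), '.' pass, move down to (1,3)
Step 2: enter (1,3), '.' pass, move down to (2,3)
Step 3: enter (2,3), '.' pass, move down to (3,3)
Step 4: enter (3,3), '.' pass, move down to (4,3)
Step 5: enter (4,3), '.' pass, move down to (5,3)
Step 6: enter (5,3), '.' pass, move down to (6,3)
Step 7: enter (6,3), '.' pass, move down to (7,3)
Step 8: enter (7,3), '.' pass, move down to (8,3)
Step 9: enter (8,3), '.' pass, move down to (9,3)
Step 10: enter (9,3), '.' pass, move down to (10,3)
Step 11: at (10,3) — EXIT via bottom edge, pos 3
Distinct cells visited: 10 (path length 10)

Answer: 10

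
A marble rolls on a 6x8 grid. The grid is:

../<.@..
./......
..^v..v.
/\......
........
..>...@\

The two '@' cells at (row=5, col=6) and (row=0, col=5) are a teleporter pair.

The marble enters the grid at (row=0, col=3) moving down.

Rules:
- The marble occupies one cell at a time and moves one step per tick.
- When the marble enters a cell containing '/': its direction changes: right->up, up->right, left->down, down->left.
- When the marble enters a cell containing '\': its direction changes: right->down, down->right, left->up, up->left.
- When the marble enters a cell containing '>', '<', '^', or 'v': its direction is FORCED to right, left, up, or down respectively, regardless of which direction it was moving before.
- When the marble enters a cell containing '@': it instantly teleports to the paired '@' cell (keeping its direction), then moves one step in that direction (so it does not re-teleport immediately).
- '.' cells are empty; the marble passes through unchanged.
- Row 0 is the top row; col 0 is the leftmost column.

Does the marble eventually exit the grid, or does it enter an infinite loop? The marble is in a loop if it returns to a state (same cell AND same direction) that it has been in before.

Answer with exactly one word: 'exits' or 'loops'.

Answer: loops

Derivation:
Step 1: enter (0,3), '<' forces down->left, move left to (0,2)
Step 2: enter (0,2), '/' deflects left->down, move down to (1,2)
Step 3: enter (1,2), '.' pass, move down to (2,2)
Step 4: enter (2,2), '^' forces down->up, move up to (1,2)
Step 5: enter (1,2), '.' pass, move up to (0,2)
Step 6: enter (0,2), '/' deflects up->right, move right to (0,3)
Step 7: enter (0,3), '<' forces right->left, move left to (0,2)
Step 8: at (0,2) dir=left — LOOP DETECTED (seen before)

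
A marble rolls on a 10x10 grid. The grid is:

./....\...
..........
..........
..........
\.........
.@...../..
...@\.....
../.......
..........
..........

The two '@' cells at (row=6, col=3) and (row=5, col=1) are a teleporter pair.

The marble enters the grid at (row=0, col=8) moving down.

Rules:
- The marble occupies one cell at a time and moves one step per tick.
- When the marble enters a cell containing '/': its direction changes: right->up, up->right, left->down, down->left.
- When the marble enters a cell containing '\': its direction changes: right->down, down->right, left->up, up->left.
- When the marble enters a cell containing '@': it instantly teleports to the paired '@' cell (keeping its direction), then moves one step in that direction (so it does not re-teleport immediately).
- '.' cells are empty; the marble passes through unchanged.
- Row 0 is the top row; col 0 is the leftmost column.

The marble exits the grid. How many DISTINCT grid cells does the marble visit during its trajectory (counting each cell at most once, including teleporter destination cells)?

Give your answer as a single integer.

Step 1: enter (0,8), '.' pass, move down to (1,8)
Step 2: enter (1,8), '.' pass, move down to (2,8)
Step 3: enter (2,8), '.' pass, move down to (3,8)
Step 4: enter (3,8), '.' pass, move down to (4,8)
Step 5: enter (4,8), '.' pass, move down to (5,8)
Step 6: enter (5,8), '.' pass, move down to (6,8)
Step 7: enter (6,8), '.' pass, move down to (7,8)
Step 8: enter (7,8), '.' pass, move down to (8,8)
Step 9: enter (8,8), '.' pass, move down to (9,8)
Step 10: enter (9,8), '.' pass, move down to (10,8)
Step 11: at (10,8) — EXIT via bottom edge, pos 8
Distinct cells visited: 10 (path length 10)

Answer: 10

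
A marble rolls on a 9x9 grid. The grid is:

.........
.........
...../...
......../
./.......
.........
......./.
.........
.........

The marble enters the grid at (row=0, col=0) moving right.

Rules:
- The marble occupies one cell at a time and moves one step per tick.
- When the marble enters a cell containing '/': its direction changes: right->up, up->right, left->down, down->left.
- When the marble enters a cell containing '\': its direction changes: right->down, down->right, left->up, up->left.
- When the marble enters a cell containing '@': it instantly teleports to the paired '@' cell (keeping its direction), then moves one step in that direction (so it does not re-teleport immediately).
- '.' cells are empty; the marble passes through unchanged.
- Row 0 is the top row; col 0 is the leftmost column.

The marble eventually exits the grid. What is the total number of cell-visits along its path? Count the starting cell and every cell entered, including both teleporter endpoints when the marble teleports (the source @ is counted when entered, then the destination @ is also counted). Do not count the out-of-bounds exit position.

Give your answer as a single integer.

Step 1: enter (0,0), '.' pass, move right to (0,1)
Step 2: enter (0,1), '.' pass, move right to (0,2)
Step 3: enter (0,2), '.' pass, move right to (0,3)
Step 4: enter (0,3), '.' pass, move right to (0,4)
Step 5: enter (0,4), '.' pass, move right to (0,5)
Step 6: enter (0,5), '.' pass, move right to (0,6)
Step 7: enter (0,6), '.' pass, move right to (0,7)
Step 8: enter (0,7), '.' pass, move right to (0,8)
Step 9: enter (0,8), '.' pass, move right to (0,9)
Step 10: at (0,9) — EXIT via right edge, pos 0
Path length (cell visits): 9

Answer: 9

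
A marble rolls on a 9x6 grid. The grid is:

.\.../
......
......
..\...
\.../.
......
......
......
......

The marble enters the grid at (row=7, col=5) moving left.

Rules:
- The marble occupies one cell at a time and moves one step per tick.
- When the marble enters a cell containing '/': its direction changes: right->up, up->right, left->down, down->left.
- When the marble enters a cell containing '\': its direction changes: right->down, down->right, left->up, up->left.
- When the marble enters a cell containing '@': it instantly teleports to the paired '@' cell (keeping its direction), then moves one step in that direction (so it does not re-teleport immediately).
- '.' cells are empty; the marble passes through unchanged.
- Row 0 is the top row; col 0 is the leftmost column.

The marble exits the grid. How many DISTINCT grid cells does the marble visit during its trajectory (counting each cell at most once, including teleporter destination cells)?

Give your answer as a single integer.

Answer: 6

Derivation:
Step 1: enter (7,5), '.' pass, move left to (7,4)
Step 2: enter (7,4), '.' pass, move left to (7,3)
Step 3: enter (7,3), '.' pass, move left to (7,2)
Step 4: enter (7,2), '.' pass, move left to (7,1)
Step 5: enter (7,1), '.' pass, move left to (7,0)
Step 6: enter (7,0), '.' pass, move left to (7,-1)
Step 7: at (7,-1) — EXIT via left edge, pos 7
Distinct cells visited: 6 (path length 6)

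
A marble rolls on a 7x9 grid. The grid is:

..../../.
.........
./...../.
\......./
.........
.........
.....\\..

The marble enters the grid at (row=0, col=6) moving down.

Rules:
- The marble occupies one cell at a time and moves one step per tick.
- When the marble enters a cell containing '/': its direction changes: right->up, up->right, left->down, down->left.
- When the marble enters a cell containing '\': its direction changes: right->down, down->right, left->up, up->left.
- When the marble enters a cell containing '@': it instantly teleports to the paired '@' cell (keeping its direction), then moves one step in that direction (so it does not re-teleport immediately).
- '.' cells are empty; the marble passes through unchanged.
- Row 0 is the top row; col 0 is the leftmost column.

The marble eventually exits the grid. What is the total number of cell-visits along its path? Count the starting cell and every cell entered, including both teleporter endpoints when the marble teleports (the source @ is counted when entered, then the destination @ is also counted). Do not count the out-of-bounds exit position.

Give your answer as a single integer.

Answer: 9

Derivation:
Step 1: enter (0,6), '.' pass, move down to (1,6)
Step 2: enter (1,6), '.' pass, move down to (2,6)
Step 3: enter (2,6), '.' pass, move down to (3,6)
Step 4: enter (3,6), '.' pass, move down to (4,6)
Step 5: enter (4,6), '.' pass, move down to (5,6)
Step 6: enter (5,6), '.' pass, move down to (6,6)
Step 7: enter (6,6), '\' deflects down->right, move right to (6,7)
Step 8: enter (6,7), '.' pass, move right to (6,8)
Step 9: enter (6,8), '.' pass, move right to (6,9)
Step 10: at (6,9) — EXIT via right edge, pos 6
Path length (cell visits): 9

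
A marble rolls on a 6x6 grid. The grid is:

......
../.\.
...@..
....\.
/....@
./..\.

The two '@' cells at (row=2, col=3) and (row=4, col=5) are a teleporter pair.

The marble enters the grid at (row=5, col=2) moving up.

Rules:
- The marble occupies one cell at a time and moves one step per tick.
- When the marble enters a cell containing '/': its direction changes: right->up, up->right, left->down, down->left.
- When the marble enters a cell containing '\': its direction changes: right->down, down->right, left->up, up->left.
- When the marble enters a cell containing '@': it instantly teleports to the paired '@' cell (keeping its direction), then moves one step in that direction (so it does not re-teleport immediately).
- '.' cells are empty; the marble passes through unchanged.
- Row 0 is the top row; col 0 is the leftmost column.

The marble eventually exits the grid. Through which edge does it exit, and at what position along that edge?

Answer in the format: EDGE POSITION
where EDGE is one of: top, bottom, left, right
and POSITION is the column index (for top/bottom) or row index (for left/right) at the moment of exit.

Step 1: enter (5,2), '.' pass, move up to (4,2)
Step 2: enter (4,2), '.' pass, move up to (3,2)
Step 3: enter (3,2), '.' pass, move up to (2,2)
Step 4: enter (2,2), '.' pass, move up to (1,2)
Step 5: enter (1,2), '/' deflects up->right, move right to (1,3)
Step 6: enter (1,3), '.' pass, move right to (1,4)
Step 7: enter (1,4), '\' deflects right->down, move down to (2,4)
Step 8: enter (2,4), '.' pass, move down to (3,4)
Step 9: enter (3,4), '\' deflects down->right, move right to (3,5)
Step 10: enter (3,5), '.' pass, move right to (3,6)
Step 11: at (3,6) — EXIT via right edge, pos 3

Answer: right 3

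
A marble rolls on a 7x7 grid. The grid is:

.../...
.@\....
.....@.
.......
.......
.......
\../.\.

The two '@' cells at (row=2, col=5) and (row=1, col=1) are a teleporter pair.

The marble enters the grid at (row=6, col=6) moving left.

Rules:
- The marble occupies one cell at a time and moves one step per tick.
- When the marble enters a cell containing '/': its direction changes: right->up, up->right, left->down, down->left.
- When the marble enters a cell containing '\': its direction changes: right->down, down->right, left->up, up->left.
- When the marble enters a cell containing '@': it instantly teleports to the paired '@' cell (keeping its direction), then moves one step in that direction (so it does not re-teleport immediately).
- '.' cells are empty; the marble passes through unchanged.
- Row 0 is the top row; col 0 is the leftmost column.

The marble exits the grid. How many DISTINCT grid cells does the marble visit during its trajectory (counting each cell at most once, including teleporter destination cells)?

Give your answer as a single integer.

Answer: 8

Derivation:
Step 1: enter (6,6), '.' pass, move left to (6,5)
Step 2: enter (6,5), '\' deflects left->up, move up to (5,5)
Step 3: enter (5,5), '.' pass, move up to (4,5)
Step 4: enter (4,5), '.' pass, move up to (3,5)
Step 5: enter (3,5), '.' pass, move up to (2,5)
Step 6: enter (2,5), '@' teleport (2,5)->(1,1), also enter (1,1), move up to (0,1)
Step 7: enter (0,1), '.' pass, move up to (-1,1)
Step 8: at (-1,1) — EXIT via top edge, pos 1
Distinct cells visited: 8 (path length 8)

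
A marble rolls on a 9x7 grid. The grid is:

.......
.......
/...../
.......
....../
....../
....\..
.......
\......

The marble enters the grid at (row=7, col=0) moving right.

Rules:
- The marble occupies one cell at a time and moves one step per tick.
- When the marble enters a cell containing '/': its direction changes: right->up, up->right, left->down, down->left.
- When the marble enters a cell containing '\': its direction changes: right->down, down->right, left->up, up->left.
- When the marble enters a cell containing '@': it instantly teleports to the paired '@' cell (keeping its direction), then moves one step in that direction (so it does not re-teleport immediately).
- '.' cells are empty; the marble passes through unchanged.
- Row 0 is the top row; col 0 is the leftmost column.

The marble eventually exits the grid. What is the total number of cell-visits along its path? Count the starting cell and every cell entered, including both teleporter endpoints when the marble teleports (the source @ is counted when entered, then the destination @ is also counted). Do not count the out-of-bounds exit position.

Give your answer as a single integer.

Answer: 7

Derivation:
Step 1: enter (7,0), '.' pass, move right to (7,1)
Step 2: enter (7,1), '.' pass, move right to (7,2)
Step 3: enter (7,2), '.' pass, move right to (7,3)
Step 4: enter (7,3), '.' pass, move right to (7,4)
Step 5: enter (7,4), '.' pass, move right to (7,5)
Step 6: enter (7,5), '.' pass, move right to (7,6)
Step 7: enter (7,6), '.' pass, move right to (7,7)
Step 8: at (7,7) — EXIT via right edge, pos 7
Path length (cell visits): 7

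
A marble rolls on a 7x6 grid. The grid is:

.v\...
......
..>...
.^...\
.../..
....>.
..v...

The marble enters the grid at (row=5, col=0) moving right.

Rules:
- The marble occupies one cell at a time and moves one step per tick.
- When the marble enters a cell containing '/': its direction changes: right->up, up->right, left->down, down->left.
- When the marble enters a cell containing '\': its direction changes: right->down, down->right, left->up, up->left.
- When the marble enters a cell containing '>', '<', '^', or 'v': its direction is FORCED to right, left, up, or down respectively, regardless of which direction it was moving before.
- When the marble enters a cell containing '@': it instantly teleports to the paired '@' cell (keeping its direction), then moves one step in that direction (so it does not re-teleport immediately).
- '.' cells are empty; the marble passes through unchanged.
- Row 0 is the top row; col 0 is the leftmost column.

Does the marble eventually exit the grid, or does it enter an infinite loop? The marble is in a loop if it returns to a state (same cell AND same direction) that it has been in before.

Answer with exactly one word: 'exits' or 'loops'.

Answer: exits

Derivation:
Step 1: enter (5,0), '.' pass, move right to (5,1)
Step 2: enter (5,1), '.' pass, move right to (5,2)
Step 3: enter (5,2), '.' pass, move right to (5,3)
Step 4: enter (5,3), '.' pass, move right to (5,4)
Step 5: enter (5,4), '>' forces right->right, move right to (5,5)
Step 6: enter (5,5), '.' pass, move right to (5,6)
Step 7: at (5,6) — EXIT via right edge, pos 5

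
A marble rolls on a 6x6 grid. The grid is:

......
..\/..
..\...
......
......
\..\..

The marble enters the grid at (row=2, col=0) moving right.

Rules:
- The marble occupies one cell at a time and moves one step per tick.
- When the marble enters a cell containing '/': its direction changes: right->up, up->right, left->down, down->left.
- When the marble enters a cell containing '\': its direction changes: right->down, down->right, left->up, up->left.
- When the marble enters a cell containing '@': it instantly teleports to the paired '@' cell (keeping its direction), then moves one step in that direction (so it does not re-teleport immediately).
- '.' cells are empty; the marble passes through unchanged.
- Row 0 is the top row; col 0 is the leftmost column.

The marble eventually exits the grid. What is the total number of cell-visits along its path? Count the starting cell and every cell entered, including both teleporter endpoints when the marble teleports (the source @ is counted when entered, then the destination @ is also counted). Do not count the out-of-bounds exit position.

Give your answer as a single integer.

Answer: 6

Derivation:
Step 1: enter (2,0), '.' pass, move right to (2,1)
Step 2: enter (2,1), '.' pass, move right to (2,2)
Step 3: enter (2,2), '\' deflects right->down, move down to (3,2)
Step 4: enter (3,2), '.' pass, move down to (4,2)
Step 5: enter (4,2), '.' pass, move down to (5,2)
Step 6: enter (5,2), '.' pass, move down to (6,2)
Step 7: at (6,2) — EXIT via bottom edge, pos 2
Path length (cell visits): 6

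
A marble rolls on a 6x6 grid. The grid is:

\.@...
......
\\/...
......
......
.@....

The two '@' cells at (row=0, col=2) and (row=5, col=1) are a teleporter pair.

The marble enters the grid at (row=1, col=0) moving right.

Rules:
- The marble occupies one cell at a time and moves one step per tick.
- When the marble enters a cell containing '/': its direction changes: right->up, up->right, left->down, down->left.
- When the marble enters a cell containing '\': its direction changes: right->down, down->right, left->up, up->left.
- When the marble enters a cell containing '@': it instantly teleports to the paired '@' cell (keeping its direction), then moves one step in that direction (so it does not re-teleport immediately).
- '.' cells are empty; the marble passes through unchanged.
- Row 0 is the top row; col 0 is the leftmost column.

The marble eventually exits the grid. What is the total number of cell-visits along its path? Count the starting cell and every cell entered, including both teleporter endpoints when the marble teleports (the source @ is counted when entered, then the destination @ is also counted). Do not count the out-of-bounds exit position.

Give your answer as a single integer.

Answer: 6

Derivation:
Step 1: enter (1,0), '.' pass, move right to (1,1)
Step 2: enter (1,1), '.' pass, move right to (1,2)
Step 3: enter (1,2), '.' pass, move right to (1,3)
Step 4: enter (1,3), '.' pass, move right to (1,4)
Step 5: enter (1,4), '.' pass, move right to (1,5)
Step 6: enter (1,5), '.' pass, move right to (1,6)
Step 7: at (1,6) — EXIT via right edge, pos 1
Path length (cell visits): 6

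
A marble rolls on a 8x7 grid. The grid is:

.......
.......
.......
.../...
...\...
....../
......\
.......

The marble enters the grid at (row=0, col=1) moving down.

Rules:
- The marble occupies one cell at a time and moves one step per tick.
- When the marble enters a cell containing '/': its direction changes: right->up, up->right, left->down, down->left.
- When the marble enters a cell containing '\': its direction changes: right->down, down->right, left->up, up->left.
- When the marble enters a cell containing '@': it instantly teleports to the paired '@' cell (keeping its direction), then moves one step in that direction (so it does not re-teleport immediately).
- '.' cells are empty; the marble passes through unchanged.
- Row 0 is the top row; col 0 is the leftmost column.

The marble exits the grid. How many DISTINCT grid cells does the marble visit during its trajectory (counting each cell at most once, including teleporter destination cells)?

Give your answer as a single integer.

Step 1: enter (0,1), '.' pass, move down to (1,1)
Step 2: enter (1,1), '.' pass, move down to (2,1)
Step 3: enter (2,1), '.' pass, move down to (3,1)
Step 4: enter (3,1), '.' pass, move down to (4,1)
Step 5: enter (4,1), '.' pass, move down to (5,1)
Step 6: enter (5,1), '.' pass, move down to (6,1)
Step 7: enter (6,1), '.' pass, move down to (7,1)
Step 8: enter (7,1), '.' pass, move down to (8,1)
Step 9: at (8,1) — EXIT via bottom edge, pos 1
Distinct cells visited: 8 (path length 8)

Answer: 8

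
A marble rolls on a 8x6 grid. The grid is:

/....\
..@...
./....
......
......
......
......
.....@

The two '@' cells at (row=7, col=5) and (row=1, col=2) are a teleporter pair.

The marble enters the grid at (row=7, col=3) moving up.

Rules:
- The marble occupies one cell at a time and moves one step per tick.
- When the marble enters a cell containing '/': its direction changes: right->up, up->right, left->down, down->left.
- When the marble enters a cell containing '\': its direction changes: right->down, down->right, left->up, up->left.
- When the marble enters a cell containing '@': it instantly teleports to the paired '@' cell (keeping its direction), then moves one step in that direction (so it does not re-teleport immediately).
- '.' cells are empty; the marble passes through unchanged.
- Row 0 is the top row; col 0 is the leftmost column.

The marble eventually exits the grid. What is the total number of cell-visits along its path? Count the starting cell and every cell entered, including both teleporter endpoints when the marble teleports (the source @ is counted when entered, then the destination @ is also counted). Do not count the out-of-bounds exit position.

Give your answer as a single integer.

Step 1: enter (7,3), '.' pass, move up to (6,3)
Step 2: enter (6,3), '.' pass, move up to (5,3)
Step 3: enter (5,3), '.' pass, move up to (4,3)
Step 4: enter (4,3), '.' pass, move up to (3,3)
Step 5: enter (3,3), '.' pass, move up to (2,3)
Step 6: enter (2,3), '.' pass, move up to (1,3)
Step 7: enter (1,3), '.' pass, move up to (0,3)
Step 8: enter (0,3), '.' pass, move up to (-1,3)
Step 9: at (-1,3) — EXIT via top edge, pos 3
Path length (cell visits): 8

Answer: 8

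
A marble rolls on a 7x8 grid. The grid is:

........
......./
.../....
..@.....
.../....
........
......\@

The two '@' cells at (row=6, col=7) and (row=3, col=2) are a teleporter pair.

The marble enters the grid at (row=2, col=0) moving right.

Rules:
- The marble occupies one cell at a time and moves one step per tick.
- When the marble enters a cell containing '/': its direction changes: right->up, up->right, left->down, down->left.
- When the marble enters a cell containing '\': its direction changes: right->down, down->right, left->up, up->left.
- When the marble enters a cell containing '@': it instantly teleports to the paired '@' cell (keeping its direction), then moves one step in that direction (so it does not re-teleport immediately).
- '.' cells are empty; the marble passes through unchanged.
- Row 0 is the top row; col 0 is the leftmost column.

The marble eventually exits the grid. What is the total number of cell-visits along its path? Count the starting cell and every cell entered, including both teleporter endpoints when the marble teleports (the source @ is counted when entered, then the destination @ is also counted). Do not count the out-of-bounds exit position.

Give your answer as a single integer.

Step 1: enter (2,0), '.' pass, move right to (2,1)
Step 2: enter (2,1), '.' pass, move right to (2,2)
Step 3: enter (2,2), '.' pass, move right to (2,3)
Step 4: enter (2,3), '/' deflects right->up, move up to (1,3)
Step 5: enter (1,3), '.' pass, move up to (0,3)
Step 6: enter (0,3), '.' pass, move up to (-1,3)
Step 7: at (-1,3) — EXIT via top edge, pos 3
Path length (cell visits): 6

Answer: 6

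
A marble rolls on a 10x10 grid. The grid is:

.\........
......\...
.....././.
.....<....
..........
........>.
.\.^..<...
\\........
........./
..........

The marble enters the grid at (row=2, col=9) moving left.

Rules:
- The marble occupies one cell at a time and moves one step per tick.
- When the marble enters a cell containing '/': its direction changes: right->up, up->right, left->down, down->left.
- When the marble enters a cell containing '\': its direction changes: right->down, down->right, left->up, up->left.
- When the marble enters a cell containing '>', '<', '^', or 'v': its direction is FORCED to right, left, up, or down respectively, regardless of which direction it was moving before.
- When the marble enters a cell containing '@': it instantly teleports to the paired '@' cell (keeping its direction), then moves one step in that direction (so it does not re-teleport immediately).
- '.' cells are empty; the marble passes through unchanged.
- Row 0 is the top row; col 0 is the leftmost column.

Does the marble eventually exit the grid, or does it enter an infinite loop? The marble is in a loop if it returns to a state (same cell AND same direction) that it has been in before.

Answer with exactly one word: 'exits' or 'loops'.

Step 1: enter (2,9), '.' pass, move left to (2,8)
Step 2: enter (2,8), '/' deflects left->down, move down to (3,8)
Step 3: enter (3,8), '.' pass, move down to (4,8)
Step 4: enter (4,8), '.' pass, move down to (5,8)
Step 5: enter (5,8), '>' forces down->right, move right to (5,9)
Step 6: enter (5,9), '.' pass, move right to (5,10)
Step 7: at (5,10) — EXIT via right edge, pos 5

Answer: exits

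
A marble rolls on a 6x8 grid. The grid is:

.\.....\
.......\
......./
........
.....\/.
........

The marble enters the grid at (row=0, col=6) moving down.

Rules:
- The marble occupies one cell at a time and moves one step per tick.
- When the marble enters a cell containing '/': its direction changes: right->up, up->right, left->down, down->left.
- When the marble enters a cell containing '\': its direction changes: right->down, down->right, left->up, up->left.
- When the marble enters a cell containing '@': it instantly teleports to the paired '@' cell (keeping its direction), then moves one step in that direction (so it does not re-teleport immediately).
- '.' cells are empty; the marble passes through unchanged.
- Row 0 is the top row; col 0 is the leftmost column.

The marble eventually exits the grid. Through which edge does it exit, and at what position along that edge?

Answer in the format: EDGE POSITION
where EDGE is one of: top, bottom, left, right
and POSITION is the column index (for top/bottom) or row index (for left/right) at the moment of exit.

Answer: top 5

Derivation:
Step 1: enter (0,6), '.' pass, move down to (1,6)
Step 2: enter (1,6), '.' pass, move down to (2,6)
Step 3: enter (2,6), '.' pass, move down to (3,6)
Step 4: enter (3,6), '.' pass, move down to (4,6)
Step 5: enter (4,6), '/' deflects down->left, move left to (4,5)
Step 6: enter (4,5), '\' deflects left->up, move up to (3,5)
Step 7: enter (3,5), '.' pass, move up to (2,5)
Step 8: enter (2,5), '.' pass, move up to (1,5)
Step 9: enter (1,5), '.' pass, move up to (0,5)
Step 10: enter (0,5), '.' pass, move up to (-1,5)
Step 11: at (-1,5) — EXIT via top edge, pos 5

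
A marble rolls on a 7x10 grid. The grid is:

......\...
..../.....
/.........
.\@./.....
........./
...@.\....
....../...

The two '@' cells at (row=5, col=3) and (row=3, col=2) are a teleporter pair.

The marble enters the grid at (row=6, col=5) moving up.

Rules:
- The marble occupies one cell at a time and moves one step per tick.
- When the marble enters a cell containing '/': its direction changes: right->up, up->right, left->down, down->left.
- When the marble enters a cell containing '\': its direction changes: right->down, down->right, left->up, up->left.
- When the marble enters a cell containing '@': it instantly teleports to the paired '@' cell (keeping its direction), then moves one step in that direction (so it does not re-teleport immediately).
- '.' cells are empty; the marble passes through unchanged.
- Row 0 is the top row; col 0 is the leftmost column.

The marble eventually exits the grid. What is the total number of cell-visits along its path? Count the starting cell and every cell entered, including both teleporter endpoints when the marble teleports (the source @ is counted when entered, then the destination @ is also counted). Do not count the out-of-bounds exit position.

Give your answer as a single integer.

Answer: 9

Derivation:
Step 1: enter (6,5), '.' pass, move up to (5,5)
Step 2: enter (5,5), '\' deflects up->left, move left to (5,4)
Step 3: enter (5,4), '.' pass, move left to (5,3)
Step 4: enter (5,3), '@' teleport (5,3)->(3,2), also enter (3,2), move left to (3,1)
Step 5: enter (3,1), '\' deflects left->up, move up to (2,1)
Step 6: enter (2,1), '.' pass, move up to (1,1)
Step 7: enter (1,1), '.' pass, move up to (0,1)
Step 8: enter (0,1), '.' pass, move up to (-1,1)
Step 9: at (-1,1) — EXIT via top edge, pos 1
Path length (cell visits): 9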